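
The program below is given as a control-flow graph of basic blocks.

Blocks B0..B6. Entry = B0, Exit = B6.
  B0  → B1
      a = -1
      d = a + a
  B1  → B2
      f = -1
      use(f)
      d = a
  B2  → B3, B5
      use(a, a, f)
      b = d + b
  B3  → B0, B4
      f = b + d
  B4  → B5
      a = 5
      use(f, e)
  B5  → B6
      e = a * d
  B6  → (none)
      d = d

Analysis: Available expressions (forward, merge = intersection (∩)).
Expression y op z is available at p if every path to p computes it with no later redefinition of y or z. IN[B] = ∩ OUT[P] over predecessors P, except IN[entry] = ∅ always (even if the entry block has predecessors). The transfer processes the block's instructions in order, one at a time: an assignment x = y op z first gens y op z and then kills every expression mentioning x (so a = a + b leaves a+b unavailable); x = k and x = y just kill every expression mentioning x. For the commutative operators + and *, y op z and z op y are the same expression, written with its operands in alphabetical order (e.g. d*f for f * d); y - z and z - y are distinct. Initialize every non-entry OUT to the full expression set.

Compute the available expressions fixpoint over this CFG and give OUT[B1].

Answer: {a+a}

Derivation:
Converged values:
  B0:  IN={}  OUT={a+a}
  B1:  IN={a+a}  OUT={a+a}
  B2:  IN={a+a}  OUT={a+a}
  B3:  IN={a+a}  OUT={a+a, b+d}
  B4:  IN={a+a, b+d}  OUT={b+d}
  B5:  IN={}  OUT={a*d}
  B6:  IN={a*d}  OUT={}

Merge at B1: IN[B1] = OUT[B0] = {a+a}
Applying B1's transfer function to that IN value gives OUT[B1] (row B1 above).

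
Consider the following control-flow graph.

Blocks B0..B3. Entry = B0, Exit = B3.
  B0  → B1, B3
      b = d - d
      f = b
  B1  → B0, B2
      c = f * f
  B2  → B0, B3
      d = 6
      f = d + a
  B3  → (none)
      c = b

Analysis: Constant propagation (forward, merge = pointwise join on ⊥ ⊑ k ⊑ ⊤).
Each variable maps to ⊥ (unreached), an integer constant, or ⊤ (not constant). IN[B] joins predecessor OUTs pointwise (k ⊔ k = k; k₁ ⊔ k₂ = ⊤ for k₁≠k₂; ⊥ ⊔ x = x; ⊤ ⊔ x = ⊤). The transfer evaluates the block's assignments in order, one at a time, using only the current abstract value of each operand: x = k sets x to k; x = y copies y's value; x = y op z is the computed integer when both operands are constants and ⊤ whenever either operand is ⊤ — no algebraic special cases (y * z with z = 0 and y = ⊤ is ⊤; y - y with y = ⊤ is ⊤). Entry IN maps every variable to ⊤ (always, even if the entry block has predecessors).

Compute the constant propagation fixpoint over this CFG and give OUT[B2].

Answer: {a: ⊤, b: ⊤, c: ⊤, d: 6, e: ⊤, f: ⊤}

Derivation:
Converged values:
  B0:   IN=(all ⊤)   OUT=(all ⊤)
  B1:   IN=(all ⊤)   OUT=(all ⊤)
  B2:   IN=(all ⊤)   OUT={d:6; rest ⊤}
  B3:   IN=(all ⊤)   OUT=(all ⊤)

Merge at B2: IN[B2] = OUT[B1] = {a: ⊤, b: ⊤, c: ⊤, d: ⊤, e: ⊤, f: ⊤}
Applying B2's transfer function to that IN value gives OUT[B2] (row B2 above).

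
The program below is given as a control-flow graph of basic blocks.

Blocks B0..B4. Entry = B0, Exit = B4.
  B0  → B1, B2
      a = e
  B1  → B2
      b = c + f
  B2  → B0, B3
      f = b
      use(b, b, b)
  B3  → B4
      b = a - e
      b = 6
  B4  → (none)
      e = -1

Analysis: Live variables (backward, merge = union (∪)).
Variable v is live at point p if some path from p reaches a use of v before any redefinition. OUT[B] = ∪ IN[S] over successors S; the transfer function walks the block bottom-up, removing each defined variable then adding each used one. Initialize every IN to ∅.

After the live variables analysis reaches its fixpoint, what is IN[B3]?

Fixpoint table:
  B0:   IN={b, c, e, f}   OUT={a, b, c, e, f}
  B1:   IN={a, c, e, f}   OUT={a, b, c, e}
  B2:   IN={a, b, c, e}   OUT={a, b, c, e, f}
  B3:   IN={a, e}   OUT={}
  B4:   IN={}   OUT={}

Merge at B3: OUT[B3] = IN[B4] = {}
Applying B3's transfer function to that OUT value gives IN[B3] (row B3 above).

Answer: {a, e}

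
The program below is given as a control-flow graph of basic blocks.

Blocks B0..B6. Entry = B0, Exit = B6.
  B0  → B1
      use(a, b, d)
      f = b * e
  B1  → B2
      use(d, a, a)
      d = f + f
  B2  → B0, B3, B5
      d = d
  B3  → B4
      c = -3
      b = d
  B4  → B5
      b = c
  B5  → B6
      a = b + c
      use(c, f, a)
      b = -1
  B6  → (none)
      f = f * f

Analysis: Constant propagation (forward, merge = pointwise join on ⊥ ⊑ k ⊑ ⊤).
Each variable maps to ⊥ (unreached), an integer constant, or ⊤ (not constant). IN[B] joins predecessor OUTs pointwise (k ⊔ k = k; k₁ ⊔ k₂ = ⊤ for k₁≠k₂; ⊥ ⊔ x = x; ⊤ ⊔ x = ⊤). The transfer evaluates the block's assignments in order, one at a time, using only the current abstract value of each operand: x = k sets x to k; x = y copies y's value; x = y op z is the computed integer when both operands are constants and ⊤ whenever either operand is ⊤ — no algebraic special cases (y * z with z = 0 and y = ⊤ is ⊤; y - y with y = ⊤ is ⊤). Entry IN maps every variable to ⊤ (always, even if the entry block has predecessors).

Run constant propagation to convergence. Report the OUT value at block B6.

Per-block solution:
  B0:  IN=(all ⊤)  OUT=(all ⊤)
  B1:  IN=(all ⊤)  OUT=(all ⊤)
  B2:  IN=(all ⊤)  OUT=(all ⊤)
  B3:  IN=(all ⊤)  OUT={c:-3; rest ⊤}
  B4:  IN={c:-3; rest ⊤}  OUT={b:-3, c:-3; rest ⊤}
  B5:  IN=(all ⊤)  OUT={b:-1; rest ⊤}
  B6:  IN={b:-1; rest ⊤}  OUT={b:-1; rest ⊤}

Merge at B6: IN[B6] = OUT[B5] = {a: ⊤, b: -1, c: ⊤, d: ⊤, e: ⊤, f: ⊤}
Applying B6's transfer function to that IN value gives OUT[B6] (row B6 above).

Answer: {a: ⊤, b: -1, c: ⊤, d: ⊤, e: ⊤, f: ⊤}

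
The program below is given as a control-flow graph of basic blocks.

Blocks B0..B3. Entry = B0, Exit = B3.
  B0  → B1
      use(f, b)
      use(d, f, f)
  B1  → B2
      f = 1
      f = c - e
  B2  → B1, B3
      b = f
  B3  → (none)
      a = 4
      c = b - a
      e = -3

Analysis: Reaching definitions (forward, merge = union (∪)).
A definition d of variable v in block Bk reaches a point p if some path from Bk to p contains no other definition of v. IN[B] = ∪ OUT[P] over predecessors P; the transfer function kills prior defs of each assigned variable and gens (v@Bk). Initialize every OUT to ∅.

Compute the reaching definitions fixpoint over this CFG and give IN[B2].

Converged values:
  B0: | IN={} | OUT={}
  B1: | IN={b@B2, f@B1} | OUT={b@B2, f@B1}
  B2: | IN={b@B2, f@B1} | OUT={b@B2, f@B1}
  B3: | IN={b@B2, f@B1} | OUT={a@B3, b@B2, c@B3, e@B3, f@B1}

Merge at B2: IN[B2] = OUT[B1] = {b@B2, f@B1}

Answer: {b@B2, f@B1}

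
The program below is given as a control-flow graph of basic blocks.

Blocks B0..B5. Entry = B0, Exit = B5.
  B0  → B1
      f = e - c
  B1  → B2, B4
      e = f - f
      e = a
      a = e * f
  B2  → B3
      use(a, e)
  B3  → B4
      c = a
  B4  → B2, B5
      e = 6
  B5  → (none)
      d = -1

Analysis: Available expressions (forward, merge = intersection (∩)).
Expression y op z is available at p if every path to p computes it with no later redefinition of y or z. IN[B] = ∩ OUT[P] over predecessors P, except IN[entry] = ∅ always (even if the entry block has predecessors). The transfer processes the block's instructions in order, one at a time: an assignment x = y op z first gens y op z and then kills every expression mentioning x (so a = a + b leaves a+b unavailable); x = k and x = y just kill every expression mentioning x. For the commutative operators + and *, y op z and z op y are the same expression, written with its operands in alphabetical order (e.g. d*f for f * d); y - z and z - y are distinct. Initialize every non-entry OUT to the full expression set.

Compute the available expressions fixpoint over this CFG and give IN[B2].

Converged values:
  B0:   IN={}   OUT={e-c}
  B1:   IN={e-c}   OUT={e*f, f-f}
  B2:   IN={f-f}   OUT={f-f}
  B3:   IN={f-f}   OUT={f-f}
  B4:   IN={f-f}   OUT={f-f}
  B5:   IN={f-f}   OUT={f-f}

Merge at B2: IN[B2] = OUT[B1] ∩ OUT[B4] = {f-f}

Answer: {f-f}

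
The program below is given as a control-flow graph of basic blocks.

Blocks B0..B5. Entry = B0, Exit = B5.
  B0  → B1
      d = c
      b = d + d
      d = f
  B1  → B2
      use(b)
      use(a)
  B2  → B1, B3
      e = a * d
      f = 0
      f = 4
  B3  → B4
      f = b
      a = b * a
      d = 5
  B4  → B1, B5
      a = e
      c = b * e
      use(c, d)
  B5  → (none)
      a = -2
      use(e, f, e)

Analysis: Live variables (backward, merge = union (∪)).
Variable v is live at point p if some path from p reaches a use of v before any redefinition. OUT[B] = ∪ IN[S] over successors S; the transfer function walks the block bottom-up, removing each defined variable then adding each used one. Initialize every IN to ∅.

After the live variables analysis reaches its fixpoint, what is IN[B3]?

Per-block solution:
  B0:  IN={a, c, f}  OUT={a, b, d}
  B1:  IN={a, b, d}  OUT={a, b, d}
  B2:  IN={a, b, d}  OUT={a, b, d, e}
  B3:  IN={a, b, e}  OUT={b, d, e, f}
  B4:  IN={b, d, e, f}  OUT={a, b, d, e, f}
  B5:  IN={e, f}  OUT={}

Merge at B3: OUT[B3] = IN[B4] = {b, d, e, f}
Applying B3's transfer function to that OUT value gives IN[B3] (row B3 above).

Answer: {a, b, e}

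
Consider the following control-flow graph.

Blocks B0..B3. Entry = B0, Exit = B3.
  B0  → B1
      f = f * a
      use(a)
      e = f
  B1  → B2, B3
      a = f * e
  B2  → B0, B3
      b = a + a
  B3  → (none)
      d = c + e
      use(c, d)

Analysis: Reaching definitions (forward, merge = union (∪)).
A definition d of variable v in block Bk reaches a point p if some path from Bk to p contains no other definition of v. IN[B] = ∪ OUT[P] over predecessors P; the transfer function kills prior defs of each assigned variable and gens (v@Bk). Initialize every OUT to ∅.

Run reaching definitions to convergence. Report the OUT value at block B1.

Fixpoint table:
  B0: | IN={a@B1, b@B2, e@B0, f@B0} | OUT={a@B1, b@B2, e@B0, f@B0}
  B1: | IN={a@B1, b@B2, e@B0, f@B0} | OUT={a@B1, b@B2, e@B0, f@B0}
  B2: | IN={a@B1, b@B2, e@B0, f@B0} | OUT={a@B1, b@B2, e@B0, f@B0}
  B3: | IN={a@B1, b@B2, e@B0, f@B0} | OUT={a@B1, b@B2, d@B3, e@B0, f@B0}

Merge at B1: IN[B1] = OUT[B0] = {a@B1, b@B2, e@B0, f@B0}
Applying B1's transfer function to that IN value gives OUT[B1] (row B1 above).

Answer: {a@B1, b@B2, e@B0, f@B0}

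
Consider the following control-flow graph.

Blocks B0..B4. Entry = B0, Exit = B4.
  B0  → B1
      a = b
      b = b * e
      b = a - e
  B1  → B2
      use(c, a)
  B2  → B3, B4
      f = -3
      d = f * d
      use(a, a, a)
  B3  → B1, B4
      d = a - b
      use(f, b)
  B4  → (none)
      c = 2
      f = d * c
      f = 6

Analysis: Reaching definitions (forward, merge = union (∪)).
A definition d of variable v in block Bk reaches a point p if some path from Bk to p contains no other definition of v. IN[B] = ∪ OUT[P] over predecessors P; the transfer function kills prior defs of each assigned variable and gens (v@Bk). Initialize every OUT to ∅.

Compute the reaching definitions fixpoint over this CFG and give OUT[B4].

Answer: {a@B0, b@B0, c@B4, d@B2, d@B3, f@B4}

Working:
Per-block solution:
  B0:   IN={}   OUT={a@B0, b@B0}
  B1:   IN={a@B0, b@B0, d@B3, f@B2}   OUT={a@B0, b@B0, d@B3, f@B2}
  B2:   IN={a@B0, b@B0, d@B3, f@B2}   OUT={a@B0, b@B0, d@B2, f@B2}
  B3:   IN={a@B0, b@B0, d@B2, f@B2}   OUT={a@B0, b@B0, d@B3, f@B2}
  B4:   IN={a@B0, b@B0, d@B2, d@B3, f@B2}   OUT={a@B0, b@B0, c@B4, d@B2, d@B3, f@B4}

Merge at B4: IN[B4] = OUT[B2] ⊔ OUT[B3] = {a@B0, b@B0, d@B2, d@B3, f@B2}
Applying B4's transfer function to that IN value gives OUT[B4] (row B4 above).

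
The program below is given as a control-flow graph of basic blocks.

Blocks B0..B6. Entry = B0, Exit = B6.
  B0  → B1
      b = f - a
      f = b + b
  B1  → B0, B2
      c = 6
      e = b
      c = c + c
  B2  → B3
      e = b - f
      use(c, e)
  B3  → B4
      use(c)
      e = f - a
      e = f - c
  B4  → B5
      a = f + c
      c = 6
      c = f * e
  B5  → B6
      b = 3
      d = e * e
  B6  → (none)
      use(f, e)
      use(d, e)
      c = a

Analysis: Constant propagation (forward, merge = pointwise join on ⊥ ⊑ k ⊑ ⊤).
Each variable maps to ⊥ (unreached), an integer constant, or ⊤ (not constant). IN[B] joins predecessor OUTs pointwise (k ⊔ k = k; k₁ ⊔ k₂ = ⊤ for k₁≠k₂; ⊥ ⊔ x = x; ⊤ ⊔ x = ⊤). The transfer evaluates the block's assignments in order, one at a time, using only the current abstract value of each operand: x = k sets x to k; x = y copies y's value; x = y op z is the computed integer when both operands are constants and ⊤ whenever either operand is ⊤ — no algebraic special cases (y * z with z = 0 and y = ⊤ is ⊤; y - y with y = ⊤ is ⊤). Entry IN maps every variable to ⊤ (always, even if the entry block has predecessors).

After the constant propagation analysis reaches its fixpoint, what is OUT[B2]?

Answer: {a: ⊤, b: ⊤, c: 12, d: ⊤, e: ⊤, f: ⊤}

Derivation:
Per-block solution:
  B0:  IN=(all ⊤)  OUT=(all ⊤)
  B1:  IN=(all ⊤)  OUT={c:12; rest ⊤}
  B2:  IN={c:12; rest ⊤}  OUT={c:12; rest ⊤}
  B3:  IN={c:12; rest ⊤}  OUT={c:12; rest ⊤}
  B4:  IN={c:12; rest ⊤}  OUT=(all ⊤)
  B5:  IN=(all ⊤)  OUT={b:3; rest ⊤}
  B6:  IN={b:3; rest ⊤}  OUT={b:3; rest ⊤}

Merge at B2: IN[B2] = OUT[B1] = {a: ⊤, b: ⊤, c: 12, d: ⊤, e: ⊤, f: ⊤}
Applying B2's transfer function to that IN value gives OUT[B2] (row B2 above).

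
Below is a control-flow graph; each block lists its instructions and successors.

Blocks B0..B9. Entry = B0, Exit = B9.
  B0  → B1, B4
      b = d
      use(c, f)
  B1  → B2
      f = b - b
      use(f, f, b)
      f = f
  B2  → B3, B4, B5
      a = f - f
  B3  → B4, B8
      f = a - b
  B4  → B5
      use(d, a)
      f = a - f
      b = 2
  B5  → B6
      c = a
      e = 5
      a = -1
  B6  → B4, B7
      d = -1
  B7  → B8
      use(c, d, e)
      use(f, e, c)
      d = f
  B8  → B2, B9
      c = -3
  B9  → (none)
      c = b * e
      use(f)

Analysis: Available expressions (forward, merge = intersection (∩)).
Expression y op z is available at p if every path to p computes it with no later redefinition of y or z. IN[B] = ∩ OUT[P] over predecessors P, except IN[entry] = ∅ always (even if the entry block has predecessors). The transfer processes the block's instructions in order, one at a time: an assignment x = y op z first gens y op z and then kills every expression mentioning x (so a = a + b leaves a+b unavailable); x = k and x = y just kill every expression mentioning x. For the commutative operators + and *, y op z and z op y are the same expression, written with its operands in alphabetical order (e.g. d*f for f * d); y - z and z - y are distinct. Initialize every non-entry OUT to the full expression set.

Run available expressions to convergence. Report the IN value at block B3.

Per-block solution:
  B0:  IN={}  OUT={}
  B1:  IN={}  OUT={b-b}
  B2:  IN={}  OUT={f-f}
  B3:  IN={f-f}  OUT={a-b}
  B4:  IN={}  OUT={}
  B5:  IN={}  OUT={}
  B6:  IN={}  OUT={}
  B7:  IN={}  OUT={}
  B8:  IN={}  OUT={}
  B9:  IN={}  OUT={b*e}

Merge at B3: IN[B3] = OUT[B2] = {f-f}

Answer: {f-f}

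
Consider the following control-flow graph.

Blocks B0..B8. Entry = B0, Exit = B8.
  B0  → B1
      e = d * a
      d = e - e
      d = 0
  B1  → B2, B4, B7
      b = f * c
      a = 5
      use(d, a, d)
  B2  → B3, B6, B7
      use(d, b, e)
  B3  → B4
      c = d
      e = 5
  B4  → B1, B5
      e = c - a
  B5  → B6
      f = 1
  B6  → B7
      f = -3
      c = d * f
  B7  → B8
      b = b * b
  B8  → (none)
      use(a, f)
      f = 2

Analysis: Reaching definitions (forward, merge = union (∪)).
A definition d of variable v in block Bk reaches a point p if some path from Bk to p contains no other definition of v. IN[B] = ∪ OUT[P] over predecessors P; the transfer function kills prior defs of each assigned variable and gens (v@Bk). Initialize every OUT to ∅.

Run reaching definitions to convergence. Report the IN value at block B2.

Answer: {a@B1, b@B1, c@B3, d@B0, e@B0, e@B4}

Trace:
Per-block solution:
  B0: | IN={} | OUT={d@B0, e@B0}
  B1: | IN={a@B1, b@B1, c@B3, d@B0, e@B0, e@B4} | OUT={a@B1, b@B1, c@B3, d@B0, e@B0, e@B4}
  B2: | IN={a@B1, b@B1, c@B3, d@B0, e@B0, e@B4} | OUT={a@B1, b@B1, c@B3, d@B0, e@B0, e@B4}
  B3: | IN={a@B1, b@B1, c@B3, d@B0, e@B0, e@B4} | OUT={a@B1, b@B1, c@B3, d@B0, e@B3}
  B4: | IN={a@B1, b@B1, c@B3, d@B0, e@B0, e@B3, e@B4} | OUT={a@B1, b@B1, c@B3, d@B0, e@B4}
  B5: | IN={a@B1, b@B1, c@B3, d@B0, e@B4} | OUT={a@B1, b@B1, c@B3, d@B0, e@B4, f@B5}
  B6: | IN={a@B1, b@B1, c@B3, d@B0, e@B0, e@B4, f@B5} | OUT={a@B1, b@B1, c@B6, d@B0, e@B0, e@B4, f@B6}
  B7: | IN={a@B1, b@B1, c@B3, c@B6, d@B0, e@B0, e@B4, f@B6} | OUT={a@B1, b@B7, c@B3, c@B6, d@B0, e@B0, e@B4, f@B6}
  B8: | IN={a@B1, b@B7, c@B3, c@B6, d@B0, e@B0, e@B4, f@B6} | OUT={a@B1, b@B7, c@B3, c@B6, d@B0, e@B0, e@B4, f@B8}

Merge at B2: IN[B2] = OUT[B1] = {a@B1, b@B1, c@B3, d@B0, e@B0, e@B4}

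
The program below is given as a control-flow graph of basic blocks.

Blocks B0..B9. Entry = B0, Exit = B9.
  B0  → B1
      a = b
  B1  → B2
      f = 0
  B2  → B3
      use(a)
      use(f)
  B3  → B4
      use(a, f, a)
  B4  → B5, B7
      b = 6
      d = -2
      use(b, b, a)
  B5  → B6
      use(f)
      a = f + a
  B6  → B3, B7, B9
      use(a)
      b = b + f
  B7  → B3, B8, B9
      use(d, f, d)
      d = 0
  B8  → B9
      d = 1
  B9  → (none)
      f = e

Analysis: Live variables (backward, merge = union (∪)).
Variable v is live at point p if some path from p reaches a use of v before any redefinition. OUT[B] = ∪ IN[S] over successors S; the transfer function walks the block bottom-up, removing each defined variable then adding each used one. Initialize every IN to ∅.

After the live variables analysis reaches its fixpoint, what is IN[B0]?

Converged values:
  B0:   IN={b, e}   OUT={a, e}
  B1:   IN={a, e}   OUT={a, e, f}
  B2:   IN={a, e, f}   OUT={a, e, f}
  B3:   IN={a, e, f}   OUT={a, e, f}
  B4:   IN={a, e, f}   OUT={a, b, d, e, f}
  B5:   IN={a, b, d, e, f}   OUT={a, b, d, e, f}
  B6:   IN={a, b, d, e, f}   OUT={a, d, e, f}
  B7:   IN={a, d, e, f}   OUT={a, e, f}
  B8:   IN={e}   OUT={e}
  B9:   IN={e}   OUT={}

Merge at B0: OUT[B0] = IN[B1] = {a, e}
Applying B0's transfer function to that OUT value gives IN[B0] (row B0 above).

Answer: {b, e}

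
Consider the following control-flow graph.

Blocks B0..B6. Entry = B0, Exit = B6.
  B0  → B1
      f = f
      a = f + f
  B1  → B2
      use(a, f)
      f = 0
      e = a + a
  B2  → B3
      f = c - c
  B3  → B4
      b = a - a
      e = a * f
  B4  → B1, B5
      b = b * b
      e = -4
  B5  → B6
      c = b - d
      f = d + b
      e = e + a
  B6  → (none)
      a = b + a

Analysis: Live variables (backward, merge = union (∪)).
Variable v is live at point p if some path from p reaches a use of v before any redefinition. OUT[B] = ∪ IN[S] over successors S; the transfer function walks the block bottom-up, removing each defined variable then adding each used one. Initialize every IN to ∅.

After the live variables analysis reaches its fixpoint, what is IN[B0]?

Answer: {c, d, f}

Working:
Per-block solution:
  B0: | IN={c, d, f} | OUT={a, c, d, f}
  B1: | IN={a, c, d, f} | OUT={a, c, d}
  B2: | IN={a, c, d} | OUT={a, c, d, f}
  B3: | IN={a, c, d, f} | OUT={a, b, c, d, f}
  B4: | IN={a, b, c, d, f} | OUT={a, b, c, d, e, f}
  B5: | IN={a, b, d, e} | OUT={a, b}
  B6: | IN={a, b} | OUT={}

Merge at B0: OUT[B0] = IN[B1] = {a, c, d, f}
Applying B0's transfer function to that OUT value gives IN[B0] (row B0 above).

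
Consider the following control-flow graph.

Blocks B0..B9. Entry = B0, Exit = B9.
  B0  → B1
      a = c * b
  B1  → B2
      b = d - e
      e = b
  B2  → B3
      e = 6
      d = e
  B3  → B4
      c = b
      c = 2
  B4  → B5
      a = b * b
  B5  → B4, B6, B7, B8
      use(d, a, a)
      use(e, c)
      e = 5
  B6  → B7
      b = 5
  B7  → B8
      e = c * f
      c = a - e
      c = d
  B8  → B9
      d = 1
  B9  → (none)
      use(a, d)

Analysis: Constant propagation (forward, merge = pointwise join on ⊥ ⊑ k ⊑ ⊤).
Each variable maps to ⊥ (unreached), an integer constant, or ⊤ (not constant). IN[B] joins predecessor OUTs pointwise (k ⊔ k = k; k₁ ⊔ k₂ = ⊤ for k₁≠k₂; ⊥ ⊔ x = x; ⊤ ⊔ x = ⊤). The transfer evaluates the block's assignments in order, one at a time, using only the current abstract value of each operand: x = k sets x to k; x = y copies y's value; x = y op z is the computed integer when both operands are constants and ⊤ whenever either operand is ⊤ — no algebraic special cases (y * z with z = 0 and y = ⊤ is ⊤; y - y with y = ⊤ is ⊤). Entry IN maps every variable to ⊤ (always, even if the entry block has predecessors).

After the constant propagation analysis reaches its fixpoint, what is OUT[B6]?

Fixpoint table:
  B0:  IN=(all ⊤)  OUT=(all ⊤)
  B1:  IN=(all ⊤)  OUT=(all ⊤)
  B2:  IN=(all ⊤)  OUT={d:6, e:6; rest ⊤}
  B3:  IN={d:6, e:6; rest ⊤}  OUT={c:2, d:6, e:6; rest ⊤}
  B4:  IN={c:2, d:6; rest ⊤}  OUT={c:2, d:6; rest ⊤}
  B5:  IN={c:2, d:6; rest ⊤}  OUT={c:2, d:6, e:5; rest ⊤}
  B6:  IN={c:2, d:6, e:5; rest ⊤}  OUT={b:5, c:2, d:6, e:5; rest ⊤}
  B7:  IN={c:2, d:6, e:5; rest ⊤}  OUT={c:6, d:6; rest ⊤}
  B8:  IN={d:6; rest ⊤}  OUT={d:1; rest ⊤}
  B9:  IN={d:1; rest ⊤}  OUT={d:1; rest ⊤}

Merge at B6: IN[B6] = OUT[B5] = {a: ⊤, b: ⊤, c: 2, d: 6, e: 5, f: ⊤}
Applying B6's transfer function to that IN value gives OUT[B6] (row B6 above).

Answer: {a: ⊤, b: 5, c: 2, d: 6, e: 5, f: ⊤}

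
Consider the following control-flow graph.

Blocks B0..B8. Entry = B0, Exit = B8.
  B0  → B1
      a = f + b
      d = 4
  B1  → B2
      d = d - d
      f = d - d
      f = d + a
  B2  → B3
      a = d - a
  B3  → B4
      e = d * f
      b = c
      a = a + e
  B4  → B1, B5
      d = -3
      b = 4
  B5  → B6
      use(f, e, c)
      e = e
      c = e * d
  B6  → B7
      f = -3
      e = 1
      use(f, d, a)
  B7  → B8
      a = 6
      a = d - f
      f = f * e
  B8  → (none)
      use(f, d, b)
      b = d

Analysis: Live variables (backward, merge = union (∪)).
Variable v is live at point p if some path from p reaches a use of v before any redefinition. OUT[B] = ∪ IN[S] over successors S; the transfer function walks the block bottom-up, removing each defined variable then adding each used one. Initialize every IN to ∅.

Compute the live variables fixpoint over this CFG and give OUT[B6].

Fixpoint table:
  B0:  IN={b, c, f}  OUT={a, c, d}
  B1:  IN={a, c, d}  OUT={a, c, d, f}
  B2:  IN={a, c, d, f}  OUT={a, c, d, f}
  B3:  IN={a, c, d, f}  OUT={a, c, e, f}
  B4:  IN={a, c, e, f}  OUT={a, b, c, d, e, f}
  B5:  IN={a, b, c, d, e, f}  OUT={a, b, d}
  B6:  IN={a, b, d}  OUT={b, d, e, f}
  B7:  IN={b, d, e, f}  OUT={b, d, f}
  B8:  IN={b, d, f}  OUT={}

Merge at B6: OUT[B6] = IN[B7] = {b, d, e, f}

Answer: {b, d, e, f}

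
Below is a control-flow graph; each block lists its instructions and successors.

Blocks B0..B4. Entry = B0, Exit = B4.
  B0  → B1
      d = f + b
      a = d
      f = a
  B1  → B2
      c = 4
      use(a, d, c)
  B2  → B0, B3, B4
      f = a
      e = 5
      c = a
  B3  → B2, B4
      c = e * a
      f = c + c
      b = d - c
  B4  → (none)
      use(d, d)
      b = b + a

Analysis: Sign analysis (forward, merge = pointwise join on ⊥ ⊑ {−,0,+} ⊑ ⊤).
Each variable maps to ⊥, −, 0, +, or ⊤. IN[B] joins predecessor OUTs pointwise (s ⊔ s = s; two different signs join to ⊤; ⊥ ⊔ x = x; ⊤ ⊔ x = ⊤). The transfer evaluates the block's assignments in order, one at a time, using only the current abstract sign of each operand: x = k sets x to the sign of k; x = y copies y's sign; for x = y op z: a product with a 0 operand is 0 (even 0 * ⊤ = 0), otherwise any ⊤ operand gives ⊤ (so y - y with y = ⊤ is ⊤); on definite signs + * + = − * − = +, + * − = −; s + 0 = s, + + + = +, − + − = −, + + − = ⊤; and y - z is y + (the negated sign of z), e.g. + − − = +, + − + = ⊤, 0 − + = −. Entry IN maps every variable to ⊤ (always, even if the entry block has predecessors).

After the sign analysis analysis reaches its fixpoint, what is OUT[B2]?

Answer: {a: ⊤, b: ⊤, c: ⊤, d: ⊤, e: +, f: ⊤}

Derivation:
Converged values:
  B0:  IN=(all ⊤)  OUT=(all ⊤)
  B1:  IN=(all ⊤)  OUT={c:+; rest ⊤}
  B2:  IN=(all ⊤)  OUT={e:+; rest ⊤}
  B3:  IN={e:+; rest ⊤}  OUT={e:+; rest ⊤}
  B4:  IN={e:+; rest ⊤}  OUT={e:+; rest ⊤}

Merge at B2: IN[B2] = OUT[B1] ⊔ OUT[B3] = {a: ⊤, b: ⊤, c: ⊤, d: ⊤, e: ⊤, f: ⊤}
Applying B2's transfer function to that IN value gives OUT[B2] (row B2 above).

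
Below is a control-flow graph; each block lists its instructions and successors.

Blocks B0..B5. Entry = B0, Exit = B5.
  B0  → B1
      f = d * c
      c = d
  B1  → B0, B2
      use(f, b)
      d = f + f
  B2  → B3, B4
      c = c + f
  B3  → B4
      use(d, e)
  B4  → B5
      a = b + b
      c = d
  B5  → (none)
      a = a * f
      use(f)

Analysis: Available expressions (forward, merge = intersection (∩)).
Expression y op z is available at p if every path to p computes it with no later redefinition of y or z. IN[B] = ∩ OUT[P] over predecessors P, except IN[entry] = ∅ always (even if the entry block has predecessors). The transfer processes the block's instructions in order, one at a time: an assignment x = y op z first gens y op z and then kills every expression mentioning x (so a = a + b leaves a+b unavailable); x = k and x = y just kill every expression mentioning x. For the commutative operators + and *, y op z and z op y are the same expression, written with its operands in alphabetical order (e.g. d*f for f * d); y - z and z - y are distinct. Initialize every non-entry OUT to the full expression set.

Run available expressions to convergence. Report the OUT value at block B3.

Answer: {f+f}

Working:
Fixpoint table:
  B0:  IN={}  OUT={}
  B1:  IN={}  OUT={f+f}
  B2:  IN={f+f}  OUT={f+f}
  B3:  IN={f+f}  OUT={f+f}
  B4:  IN={f+f}  OUT={b+b, f+f}
  B5:  IN={b+b, f+f}  OUT={b+b, f+f}

Merge at B3: IN[B3] = OUT[B2] = {f+f}
Applying B3's transfer function to that IN value gives OUT[B3] (row B3 above).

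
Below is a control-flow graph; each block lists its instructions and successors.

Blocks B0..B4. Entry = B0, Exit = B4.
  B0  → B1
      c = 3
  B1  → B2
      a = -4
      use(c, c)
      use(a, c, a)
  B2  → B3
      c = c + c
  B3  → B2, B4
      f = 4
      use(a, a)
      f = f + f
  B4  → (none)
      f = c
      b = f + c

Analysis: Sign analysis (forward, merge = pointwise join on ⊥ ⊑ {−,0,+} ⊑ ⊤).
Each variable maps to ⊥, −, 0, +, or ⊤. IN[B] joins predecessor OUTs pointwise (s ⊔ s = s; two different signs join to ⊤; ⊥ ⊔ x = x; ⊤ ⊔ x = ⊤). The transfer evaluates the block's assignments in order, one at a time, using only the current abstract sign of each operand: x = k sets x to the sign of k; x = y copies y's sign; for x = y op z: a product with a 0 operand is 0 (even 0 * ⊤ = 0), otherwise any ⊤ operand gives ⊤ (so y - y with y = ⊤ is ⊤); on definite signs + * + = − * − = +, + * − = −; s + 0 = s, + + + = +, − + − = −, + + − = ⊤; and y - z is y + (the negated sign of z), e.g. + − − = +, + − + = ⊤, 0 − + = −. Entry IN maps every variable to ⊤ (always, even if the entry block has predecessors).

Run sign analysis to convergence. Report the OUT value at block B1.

Per-block solution:
  B0:   IN=(all ⊤)   OUT={c:+; rest ⊤}
  B1:   IN={c:+; rest ⊤}   OUT={a:-, c:+; rest ⊤}
  B2:   IN={a:-, c:+; rest ⊤}   OUT={a:-, c:+; rest ⊤}
  B3:   IN={a:-, c:+; rest ⊤}   OUT={a:-, c:+, f:+; rest ⊤}
  B4:   IN={a:-, c:+, f:+; rest ⊤}   OUT={a:-, b:+, c:+, f:+; rest ⊤}

Merge at B1: IN[B1] = OUT[B0] = {a: ⊤, b: ⊤, c: +, d: ⊤, e: ⊤, f: ⊤}
Applying B1's transfer function to that IN value gives OUT[B1] (row B1 above).

Answer: {a: -, b: ⊤, c: +, d: ⊤, e: ⊤, f: ⊤}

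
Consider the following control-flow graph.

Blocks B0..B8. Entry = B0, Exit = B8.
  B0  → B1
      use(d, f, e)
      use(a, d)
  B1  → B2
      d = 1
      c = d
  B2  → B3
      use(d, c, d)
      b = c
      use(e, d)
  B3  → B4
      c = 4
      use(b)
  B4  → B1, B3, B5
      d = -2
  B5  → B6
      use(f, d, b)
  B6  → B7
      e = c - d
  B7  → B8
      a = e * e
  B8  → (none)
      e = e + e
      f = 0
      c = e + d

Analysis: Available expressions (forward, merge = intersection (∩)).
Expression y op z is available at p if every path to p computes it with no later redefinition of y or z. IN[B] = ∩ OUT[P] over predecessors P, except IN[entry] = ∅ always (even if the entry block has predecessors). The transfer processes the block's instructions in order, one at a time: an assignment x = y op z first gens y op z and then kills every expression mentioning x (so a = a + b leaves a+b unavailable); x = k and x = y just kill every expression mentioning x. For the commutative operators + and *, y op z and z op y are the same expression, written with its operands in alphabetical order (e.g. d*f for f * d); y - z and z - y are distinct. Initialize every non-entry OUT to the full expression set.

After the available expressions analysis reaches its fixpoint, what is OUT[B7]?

Answer: {c-d, e*e}

Trace:
Converged values:
  B0: | IN={} | OUT={}
  B1: | IN={} | OUT={}
  B2: | IN={} | OUT={}
  B3: | IN={} | OUT={}
  B4: | IN={} | OUT={}
  B5: | IN={} | OUT={}
  B6: | IN={} | OUT={c-d}
  B7: | IN={c-d} | OUT={c-d, e*e}
  B8: | IN={c-d, e*e} | OUT={d+e}

Merge at B7: IN[B7] = OUT[B6] = {c-d}
Applying B7's transfer function to that IN value gives OUT[B7] (row B7 above).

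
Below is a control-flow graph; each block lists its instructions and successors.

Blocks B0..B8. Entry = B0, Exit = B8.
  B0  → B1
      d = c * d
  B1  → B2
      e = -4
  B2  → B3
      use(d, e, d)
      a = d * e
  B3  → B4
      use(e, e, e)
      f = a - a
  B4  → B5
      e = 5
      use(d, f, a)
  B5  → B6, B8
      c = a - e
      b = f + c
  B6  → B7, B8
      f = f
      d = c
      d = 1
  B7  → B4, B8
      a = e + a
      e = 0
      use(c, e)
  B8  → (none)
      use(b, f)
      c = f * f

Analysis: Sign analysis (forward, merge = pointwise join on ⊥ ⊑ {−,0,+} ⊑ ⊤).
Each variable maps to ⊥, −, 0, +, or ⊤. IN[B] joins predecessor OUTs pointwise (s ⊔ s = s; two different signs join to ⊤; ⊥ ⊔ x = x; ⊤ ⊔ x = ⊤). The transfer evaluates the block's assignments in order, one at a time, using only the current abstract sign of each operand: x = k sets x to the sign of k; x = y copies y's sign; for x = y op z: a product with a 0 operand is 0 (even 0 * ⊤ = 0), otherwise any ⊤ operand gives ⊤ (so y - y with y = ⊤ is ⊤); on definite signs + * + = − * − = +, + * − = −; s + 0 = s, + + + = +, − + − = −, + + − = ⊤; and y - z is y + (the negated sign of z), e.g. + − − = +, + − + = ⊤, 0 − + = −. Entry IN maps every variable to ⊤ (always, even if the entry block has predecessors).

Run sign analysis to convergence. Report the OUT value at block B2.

Per-block solution:
  B0:  IN=(all ⊤)  OUT=(all ⊤)
  B1:  IN=(all ⊤)  OUT={e:-; rest ⊤}
  B2:  IN={e:-; rest ⊤}  OUT={e:-; rest ⊤}
  B3:  IN={e:-; rest ⊤}  OUT={e:-; rest ⊤}
  B4:  IN=(all ⊤)  OUT={e:+; rest ⊤}
  B5:  IN={e:+; rest ⊤}  OUT={e:+; rest ⊤}
  B6:  IN={e:+; rest ⊤}  OUT={d:+, e:+; rest ⊤}
  B7:  IN={d:+, e:+; rest ⊤}  OUT={d:+, e:0; rest ⊤}
  B8:  IN=(all ⊤)  OUT=(all ⊤)

Merge at B2: IN[B2] = OUT[B1] = {a: ⊤, b: ⊤, c: ⊤, d: ⊤, e: -, f: ⊤}
Applying B2's transfer function to that IN value gives OUT[B2] (row B2 above).

Answer: {a: ⊤, b: ⊤, c: ⊤, d: ⊤, e: -, f: ⊤}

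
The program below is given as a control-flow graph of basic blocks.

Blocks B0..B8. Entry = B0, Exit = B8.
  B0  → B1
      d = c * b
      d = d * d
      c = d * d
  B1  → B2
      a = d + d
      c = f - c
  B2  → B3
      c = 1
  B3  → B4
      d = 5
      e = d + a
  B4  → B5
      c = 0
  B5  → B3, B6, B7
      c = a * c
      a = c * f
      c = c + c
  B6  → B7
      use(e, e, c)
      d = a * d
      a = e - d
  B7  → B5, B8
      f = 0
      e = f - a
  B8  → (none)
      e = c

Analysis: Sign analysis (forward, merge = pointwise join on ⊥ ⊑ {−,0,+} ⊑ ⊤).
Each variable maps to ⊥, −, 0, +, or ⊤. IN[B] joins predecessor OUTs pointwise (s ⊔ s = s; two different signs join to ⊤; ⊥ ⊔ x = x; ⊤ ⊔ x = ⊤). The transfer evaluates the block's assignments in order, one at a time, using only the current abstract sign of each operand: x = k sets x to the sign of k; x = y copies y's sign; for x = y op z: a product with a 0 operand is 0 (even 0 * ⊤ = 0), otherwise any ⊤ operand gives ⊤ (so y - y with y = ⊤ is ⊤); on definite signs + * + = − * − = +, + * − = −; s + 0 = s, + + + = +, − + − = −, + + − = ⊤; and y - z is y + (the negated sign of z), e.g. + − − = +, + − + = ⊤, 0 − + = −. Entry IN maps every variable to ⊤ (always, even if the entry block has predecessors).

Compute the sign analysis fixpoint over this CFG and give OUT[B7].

Answer: {a: ⊤, b: ⊤, c: 0, d: ⊤, e: ⊤, f: 0}

Working:
Fixpoint table:
  B0: | IN=(all ⊤) | OUT=(all ⊤)
  B1: | IN=(all ⊤) | OUT=(all ⊤)
  B2: | IN=(all ⊤) | OUT={c:+; rest ⊤}
  B3: | IN=(all ⊤) | OUT={d:+; rest ⊤}
  B4: | IN={d:+; rest ⊤} | OUT={c:0, d:+; rest ⊤}
  B5: | IN={c:0; rest ⊤} | OUT={a:0, c:0; rest ⊤}
  B6: | IN={a:0, c:0; rest ⊤} | OUT={c:0, d:0; rest ⊤}
  B7: | IN={c:0; rest ⊤} | OUT={c:0, f:0; rest ⊤}
  B8: | IN={c:0, f:0; rest ⊤} | OUT={c:0, e:0, f:0; rest ⊤}

Merge at B7: IN[B7] = OUT[B5] ⊔ OUT[B6] = {a: ⊤, b: ⊤, c: 0, d: ⊤, e: ⊤, f: ⊤}
Applying B7's transfer function to that IN value gives OUT[B7] (row B7 above).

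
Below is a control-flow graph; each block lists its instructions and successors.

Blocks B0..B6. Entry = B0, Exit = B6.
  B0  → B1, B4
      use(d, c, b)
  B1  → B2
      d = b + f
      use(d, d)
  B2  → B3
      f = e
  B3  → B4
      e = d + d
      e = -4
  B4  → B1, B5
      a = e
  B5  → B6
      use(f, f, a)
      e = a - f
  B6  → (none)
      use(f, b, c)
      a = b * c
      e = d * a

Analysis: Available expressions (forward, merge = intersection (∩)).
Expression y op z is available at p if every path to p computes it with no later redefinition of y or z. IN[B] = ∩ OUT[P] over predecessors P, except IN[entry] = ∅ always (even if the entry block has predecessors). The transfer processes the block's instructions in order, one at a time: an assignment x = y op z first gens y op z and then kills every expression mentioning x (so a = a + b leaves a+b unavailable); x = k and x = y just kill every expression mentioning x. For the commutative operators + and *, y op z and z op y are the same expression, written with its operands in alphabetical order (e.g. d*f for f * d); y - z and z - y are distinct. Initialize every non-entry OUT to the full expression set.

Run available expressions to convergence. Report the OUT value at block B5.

Converged values:
  B0: | IN={} | OUT={}
  B1: | IN={} | OUT={b+f}
  B2: | IN={b+f} | OUT={}
  B3: | IN={} | OUT={d+d}
  B4: | IN={} | OUT={}
  B5: | IN={} | OUT={a-f}
  B6: | IN={a-f} | OUT={a*d, b*c}

Merge at B5: IN[B5] = OUT[B4] = {}
Applying B5's transfer function to that IN value gives OUT[B5] (row B5 above).

Answer: {a-f}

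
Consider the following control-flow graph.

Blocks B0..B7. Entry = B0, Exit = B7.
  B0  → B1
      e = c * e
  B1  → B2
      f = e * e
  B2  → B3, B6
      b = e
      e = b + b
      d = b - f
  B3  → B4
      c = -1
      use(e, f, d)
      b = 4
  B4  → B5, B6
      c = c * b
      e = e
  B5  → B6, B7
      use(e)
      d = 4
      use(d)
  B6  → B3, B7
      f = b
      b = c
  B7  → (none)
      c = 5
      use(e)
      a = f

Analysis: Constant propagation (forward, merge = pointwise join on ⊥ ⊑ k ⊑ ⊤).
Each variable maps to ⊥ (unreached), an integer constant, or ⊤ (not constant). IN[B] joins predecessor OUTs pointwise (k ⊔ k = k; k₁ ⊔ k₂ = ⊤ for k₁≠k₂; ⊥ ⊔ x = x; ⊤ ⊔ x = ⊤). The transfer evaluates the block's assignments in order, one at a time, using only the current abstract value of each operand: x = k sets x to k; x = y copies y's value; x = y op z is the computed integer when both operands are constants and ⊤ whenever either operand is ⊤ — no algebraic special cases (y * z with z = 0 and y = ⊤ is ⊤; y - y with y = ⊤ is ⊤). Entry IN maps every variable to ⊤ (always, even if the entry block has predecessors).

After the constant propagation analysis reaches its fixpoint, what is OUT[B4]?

Converged values:
  B0: | IN=(all ⊤) | OUT=(all ⊤)
  B1: | IN=(all ⊤) | OUT=(all ⊤)
  B2: | IN=(all ⊤) | OUT=(all ⊤)
  B3: | IN=(all ⊤) | OUT={b:4, c:-1; rest ⊤}
  B4: | IN={b:4, c:-1; rest ⊤} | OUT={b:4, c:-4; rest ⊤}
  B5: | IN={b:4, c:-4; rest ⊤} | OUT={b:4, c:-4, d:4; rest ⊤}
  B6: | IN=(all ⊤) | OUT=(all ⊤)
  B7: | IN=(all ⊤) | OUT={c:5; rest ⊤}

Merge at B4: IN[B4] = OUT[B3] = {a: ⊤, b: 4, c: -1, d: ⊤, e: ⊤, f: ⊤}
Applying B4's transfer function to that IN value gives OUT[B4] (row B4 above).

Answer: {a: ⊤, b: 4, c: -4, d: ⊤, e: ⊤, f: ⊤}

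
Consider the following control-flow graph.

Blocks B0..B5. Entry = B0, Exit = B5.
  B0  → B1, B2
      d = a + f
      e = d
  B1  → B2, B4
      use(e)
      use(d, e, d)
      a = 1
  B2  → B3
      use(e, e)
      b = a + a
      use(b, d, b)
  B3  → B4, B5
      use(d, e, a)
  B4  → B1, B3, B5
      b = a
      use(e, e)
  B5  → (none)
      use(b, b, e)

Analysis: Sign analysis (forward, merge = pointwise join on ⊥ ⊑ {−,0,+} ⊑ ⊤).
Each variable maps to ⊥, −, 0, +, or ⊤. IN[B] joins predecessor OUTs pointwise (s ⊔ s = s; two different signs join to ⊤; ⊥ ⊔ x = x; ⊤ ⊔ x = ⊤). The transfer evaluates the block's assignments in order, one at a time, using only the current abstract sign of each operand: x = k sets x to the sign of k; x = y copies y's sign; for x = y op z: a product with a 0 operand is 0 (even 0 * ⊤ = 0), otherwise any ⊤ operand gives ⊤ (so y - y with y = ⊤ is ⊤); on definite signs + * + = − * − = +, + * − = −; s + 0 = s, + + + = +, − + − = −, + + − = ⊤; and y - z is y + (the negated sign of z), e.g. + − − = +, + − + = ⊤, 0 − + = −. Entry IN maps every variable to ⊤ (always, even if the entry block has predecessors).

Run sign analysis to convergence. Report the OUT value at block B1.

Per-block solution:
  B0: | IN=(all ⊤) | OUT=(all ⊤)
  B1: | IN=(all ⊤) | OUT={a:+; rest ⊤}
  B2: | IN=(all ⊤) | OUT=(all ⊤)
  B3: | IN=(all ⊤) | OUT=(all ⊤)
  B4: | IN=(all ⊤) | OUT=(all ⊤)
  B5: | IN=(all ⊤) | OUT=(all ⊤)

Merge at B1: IN[B1] = OUT[B0] ⊔ OUT[B4] = {a: ⊤, b: ⊤, c: ⊤, d: ⊤, e: ⊤, f: ⊤}
Applying B1's transfer function to that IN value gives OUT[B1] (row B1 above).

Answer: {a: +, b: ⊤, c: ⊤, d: ⊤, e: ⊤, f: ⊤}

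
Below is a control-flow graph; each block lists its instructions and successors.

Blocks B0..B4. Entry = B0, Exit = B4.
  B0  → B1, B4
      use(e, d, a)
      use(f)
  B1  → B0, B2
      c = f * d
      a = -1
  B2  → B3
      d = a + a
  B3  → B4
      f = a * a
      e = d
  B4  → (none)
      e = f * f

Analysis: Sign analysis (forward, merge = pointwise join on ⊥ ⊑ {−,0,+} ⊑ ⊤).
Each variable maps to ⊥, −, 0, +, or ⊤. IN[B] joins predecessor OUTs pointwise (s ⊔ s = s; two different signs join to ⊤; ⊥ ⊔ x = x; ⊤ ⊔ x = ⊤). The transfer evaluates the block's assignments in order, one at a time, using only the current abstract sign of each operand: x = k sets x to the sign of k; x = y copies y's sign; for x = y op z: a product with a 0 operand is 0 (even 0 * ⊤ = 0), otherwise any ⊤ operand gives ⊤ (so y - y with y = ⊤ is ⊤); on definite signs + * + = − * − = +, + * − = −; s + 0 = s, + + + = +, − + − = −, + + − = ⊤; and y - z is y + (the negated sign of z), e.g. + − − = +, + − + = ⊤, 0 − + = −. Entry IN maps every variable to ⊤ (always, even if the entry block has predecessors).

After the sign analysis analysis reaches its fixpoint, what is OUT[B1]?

Converged values:
  B0:   IN=(all ⊤)   OUT=(all ⊤)
  B1:   IN=(all ⊤)   OUT={a:-; rest ⊤}
  B2:   IN={a:-; rest ⊤}   OUT={a:-, d:-; rest ⊤}
  B3:   IN={a:-, d:-; rest ⊤}   OUT={a:-, d:-, e:-, f:+; rest ⊤}
  B4:   IN=(all ⊤)   OUT=(all ⊤)

Merge at B1: IN[B1] = OUT[B0] = {a: ⊤, b: ⊤, c: ⊤, d: ⊤, e: ⊤, f: ⊤}
Applying B1's transfer function to that IN value gives OUT[B1] (row B1 above).

Answer: {a: -, b: ⊤, c: ⊤, d: ⊤, e: ⊤, f: ⊤}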